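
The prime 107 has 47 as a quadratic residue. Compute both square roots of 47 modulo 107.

Since 107 ≡ 3 (mod 4), a square root of 47 is 47^((107+1)/4) = 47^27 mod 107.
Repeated squaring: 47^2≡69, 47^4≡53, 47^8≡27, 47^16≡87 (mod 107).
47^27 = 47^(16+8+2+1) ≡ 49 (mod 107).
Check: 49² = 2401 ≡ 47 (mod 107). The two roots are 49 and 58.

49, 58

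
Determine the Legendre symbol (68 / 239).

Euler's criterion: (68/239) ≡ 68^119 (mod 239).
68^2 ≡ 83 (mod 239)
68^4 ≡ 197 (mod 239)
68^8 ≡ 91 (mod 239)
68^16 ≡ 155 (mod 239)
68^32 ≡ 125 (mod 239)
68^64 ≡ 90 (mod 239)
68^119 = 68^(64+32+16+4+2+1) ≡ 1 (mod 239).
Result is 1, so (68/239) = 1.

1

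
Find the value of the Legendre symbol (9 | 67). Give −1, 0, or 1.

Reciprocity: 9 ≡ 1 and 67 ≡ 3 (mod 4), so (9/67) = +(67/9).
Reduce top mod 9: now compute (4/9).
Pull out 2^2: since 9 ≡ 1 (mod 8), (2/9) = +1, so (2/9)^2 = +1.
Reached (1/9) = 1. Collecting the sign flips along the way, the symbol is +1.

1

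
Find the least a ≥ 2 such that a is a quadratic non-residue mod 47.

5

(2/47) = +1, so 2 is a residue.
(3/47) = +1, so 3 is a residue.
(4/47) = +1, so 4 is a residue.
(5/47) = −1, so 5 is the smallest positive non-residue mod 47.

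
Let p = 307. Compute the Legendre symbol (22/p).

Euler's criterion: (22/307) ≡ 22^153 (mod 307).
22^2 ≡ 177 (mod 307)
22^4 ≡ 15 (mod 307)
22^8 ≡ 225 (mod 307)
22^16 ≡ 277 (mod 307)
22^32 ≡ 286 (mod 307)
22^64 ≡ 134 (mod 307)
22^128 ≡ 150 (mod 307)
22^153 = 22^(128+16+8+1) ≡ 306 (mod 307).
Result is 306 ≡ −1, so (22/307) = −1.

-1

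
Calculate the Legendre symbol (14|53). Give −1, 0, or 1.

Euler's criterion: (14/53) ≡ 14^26 (mod 53).
14^2 ≡ 37 (mod 53)
14^4 ≡ 44 (mod 53)
14^8 ≡ 28 (mod 53)
14^16 ≡ 42 (mod 53)
14^26 = 14^(16+8+2) ≡ 52 (mod 53).
Result is 52 ≡ −1, so (14/53) = −1.

-1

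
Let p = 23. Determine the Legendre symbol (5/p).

-1

Euler's criterion: (5/23) ≡ 5^11 (mod 23).
5^2 ≡ 2 (mod 23)
5^4 ≡ 4 (mod 23)
5^8 ≡ 16 (mod 23)
5^11 = 5^(8+2+1) ≡ 22 (mod 23).
Result is 22 ≡ −1, so (5/23) = −1.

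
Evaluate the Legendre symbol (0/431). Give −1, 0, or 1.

Top reduces to 0: gcd > 1, so the symbol is 0.

0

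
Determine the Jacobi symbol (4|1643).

1

Pull out 2^2: since 1643 ≡ 3 (mod 8), (2/1643) = -1, so (2/1643)^2 = +1.
Reached (1/1643) = 1. Collecting the sign flips along the way, the symbol is +1.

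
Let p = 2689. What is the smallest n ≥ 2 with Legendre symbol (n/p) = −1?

(2/2689) = +1, so 2 is a residue.
(3/2689) = +1, so 3 is a residue.
(4/2689) = +1, so 4 is a residue.
(5/2689) = +1, so 5 is a residue.
(6/2689) = +1, so 6 is a residue.
(7/2689) = +1, so 7 is a residue.
(8/2689) = +1, so 8 is a residue.
(9/2689) = +1, so 9 is a residue.
(10/2689) = +1, so 10 is a residue.
(11/2689) = +1, so 11 is a residue.
(12/2689) = +1, so 12 is a residue.
(13/2689) = −1, so 13 is the smallest positive non-residue mod 2689.

13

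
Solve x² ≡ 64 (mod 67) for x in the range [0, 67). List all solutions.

Since 67 ≡ 3 (mod 4), a square root of 64 is 64^((67+1)/4) = 64^17 mod 67.
Repeated squaring: 64^2≡9, 64^4≡14, 64^8≡62, 64^16≡25 (mod 67).
64^17 = 64^(16+1) ≡ 59 (mod 67).
Check: 59² = 3481 ≡ 64 (mod 67). The two roots are 8 and 59.

8, 59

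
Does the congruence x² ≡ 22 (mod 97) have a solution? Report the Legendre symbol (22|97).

Euler's criterion: (22/97) ≡ 22^48 (mod 97).
22^2 ≡ 96 (mod 97)
22^4 ≡ 1 (mod 97)
22^8 ≡ 1 (mod 97)
22^16 ≡ 1 (mod 97)
22^32 ≡ 1 (mod 97)
22^48 = 22^(32+16) ≡ 1 (mod 97).
Result is 1, so (22/97) = 1.

1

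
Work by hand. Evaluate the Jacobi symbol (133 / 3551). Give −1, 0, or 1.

Reciprocity: 133 ≡ 1 and 3551 ≡ 3 (mod 4), so (133/3551) = +(3551/133).
Reduce top mod 133: now compute (93/133).
Reciprocity: 93 ≡ 1 and 133 ≡ 1 (mod 4), so (93/133) = +(133/93).
Reduce top mod 93: now compute (40/93).
Pull out 2^3: since 93 ≡ 5 (mod 8), (2/93) = -1, so (2/93)^3 = -1.
Reciprocity: 5 ≡ 1 and 93 ≡ 1 (mod 4), so (5/93) = +(93/5).
Reduce top mod 5: now compute (3/5).
Reciprocity: 3 ≡ 3 and 5 ≡ 1 (mod 4), so (3/5) = +(5/3).
Reduce top mod 3: now compute (2/3).
Pull out 2: since 3 ≡ 3 (mod 8), (2/3) = -1.
Reached (1/3) = 1. Collecting the sign flips along the way, the symbol is +1.

1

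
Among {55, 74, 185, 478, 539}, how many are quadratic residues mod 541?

2

(55/541) = -1 → non-residue.
(74/541) = +1 → QR.
(185/541) = -1 → non-residue.
(478/541) = +1 → QR.
(539/541) = -1 → non-residue.
Total quadratic residues among the 5: 2.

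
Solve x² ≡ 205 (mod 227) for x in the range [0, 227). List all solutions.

Since 227 ≡ 3 (mod 4), a square root of 205 is 205^((227+1)/4) = 205^57 mod 227.
Repeated squaring: 205^2≡30, 205^4≡219, 205^8≡64, 205^16≡10, 205^32≡100 (mod 227).
205^57 = 205^(32+16+8+1) ≡ 81 (mod 227).
Check: 81² = 6561 ≡ 205 (mod 227). The two roots are 81 and 146.

81, 146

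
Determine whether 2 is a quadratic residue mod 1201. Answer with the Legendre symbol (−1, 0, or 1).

Pull out 2: since 1201 ≡ 1 (mod 8), (2/1201) = +1.
Reached (1/1201) = 1. Collecting the sign flips along the way, the symbol is +1.

1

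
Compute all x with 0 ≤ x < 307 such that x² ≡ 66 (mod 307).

Since 307 ≡ 3 (mod 4), a square root of 66 is 66^((307+1)/4) = 66^77 mod 307.
Repeated squaring: 66^2≡58, 66^4≡294, 66^8≡169, 66^16≡10, 66^32≡100, 66^64≡176 (mod 307).
66^77 = 66^(64+8+4+1) ≡ 251 (mod 307).
Check: 251² = 63001 ≡ 66 (mod 307). The two roots are 56 and 251.

56, 251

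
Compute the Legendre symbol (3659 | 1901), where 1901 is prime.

1

First reduce: 3659 ≡ 1758 (mod 1901).
Pull out 2: since 1901 ≡ 5 (mod 8), (2/1901) = -1.
Reciprocity: 879 ≡ 3 and 1901 ≡ 1 (mod 4), so (879/1901) = +(1901/879).
Reduce top mod 879: now compute (143/879).
Reciprocity: 143 ≡ 3 and 879 ≡ 3 (mod 4), so (143/879) = −(879/143).
Reduce top mod 143: now compute (21/143).
Reciprocity: 21 ≡ 1 and 143 ≡ 3 (mod 4), so (21/143) = +(143/21).
Reduce top mod 21: now compute (17/21).
Reciprocity: 17 ≡ 1 and 21 ≡ 1 (mod 4), so (17/21) = +(21/17).
Reduce top mod 17: now compute (4/17).
Pull out 2^2: since 17 ≡ 1 (mod 8), (2/17) = +1, so (2/17)^2 = +1.
Reached (1/17) = 1. Collecting the sign flips along the way, the symbol is +1.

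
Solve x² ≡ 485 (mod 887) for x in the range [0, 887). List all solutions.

Since 887 ≡ 3 (mod 4), a square root of 485 is 485^((887+1)/4) = 485^222 mod 887.
Repeated squaring: 485^2≡170, 485^4≡516, 485^8≡156, 485^16≡387, 485^32≡753, 485^64≡216, 485^128≡532 (mod 887).
485^222 = 485^(128+64+16+8+4+2) ≡ 752 (mod 887).
Check: 752² = 565504 ≡ 485 (mod 887). The two roots are 135 and 752.

135, 752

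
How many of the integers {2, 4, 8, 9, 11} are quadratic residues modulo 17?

(2/17) = +1 → QR.
(4/17) = +1 → QR.
(8/17) = +1 → QR.
(9/17) = +1 → QR.
(11/17) = -1 → non-residue.
Total quadratic residues among the 5: 4.

4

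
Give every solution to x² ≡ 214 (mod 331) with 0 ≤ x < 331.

144, 187

Since 331 ≡ 3 (mod 4), a square root of 214 is 214^((331+1)/4) = 214^83 mod 331.
Repeated squaring: 214^2≡118, 214^4≡22, 214^8≡153, 214^16≡239, 214^32≡189, 214^64≡304 (mod 331).
214^83 = 214^(64+16+2+1) ≡ 144 (mod 331).
Check: 144² = 20736 ≡ 214 (mod 331). The two roots are 144 and 187.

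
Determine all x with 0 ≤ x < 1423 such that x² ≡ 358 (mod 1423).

Since 1423 ≡ 3 (mod 4), a square root of 358 is 358^((1423+1)/4) = 358^356 mod 1423.
Repeated squaring: 358^2≡94, 358^4≡298, 358^8≡578, 358^16≡1102, 358^32≡585, 358^64≡705, 358^128≡398, 358^256≡451 (mod 1423).
358^356 = 358^(256+64+32+4) ≡ 710 (mod 1423).
Check: 710² = 504100 ≡ 358 (mod 1423). The two roots are 710 and 713.

710, 713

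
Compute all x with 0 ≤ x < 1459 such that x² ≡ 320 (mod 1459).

Since 1459 ≡ 3 (mod 4), a square root of 320 is 320^((1459+1)/4) = 320^365 mod 1459.
Repeated squaring: 320^2≡270, 320^4≡1409, 320^8≡1041, 320^16≡1103, 320^32≡1262, 320^64≡875, 320^128≡1109, 320^256≡1403 (mod 1459).
320^365 = 320^(256+64+32+8+4+1) ≡ 254 (mod 1459).
Check: 254² = 64516 ≡ 320 (mod 1459). The two roots are 254 and 1205.

254, 1205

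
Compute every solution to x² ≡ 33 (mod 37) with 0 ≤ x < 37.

37 ≡ 1 (mod 4), so we find a root by search.
Trying successive values, 12² = 144 ≡ 33 (mod 37). The other root is 37 − 12 = 25.

12, 25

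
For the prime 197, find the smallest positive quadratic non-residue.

(2/197) = −1, so 2 is the smallest positive non-residue mod 197.

2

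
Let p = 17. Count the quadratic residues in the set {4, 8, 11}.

(4/17) = +1 → QR.
(8/17) = +1 → QR.
(11/17) = -1 → non-residue.
Total quadratic residues among the 3: 2.

2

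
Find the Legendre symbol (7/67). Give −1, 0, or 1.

Reciprocity: 7 ≡ 3 and 67 ≡ 3 (mod 4), so (7/67) = −(67/7).
Reduce top mod 7: now compute (4/7).
Pull out 2^2: since 7 ≡ 7 (mod 8), (2/7) = +1, so (2/7)^2 = +1.
Reached (1/7) = 1. Collecting the sign flips along the way, the symbol is -1.

-1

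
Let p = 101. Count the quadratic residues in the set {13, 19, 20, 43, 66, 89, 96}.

5

(13/101) = +1 → QR.
(19/101) = +1 → QR.
(20/101) = +1 → QR.
(43/101) = +1 → QR.
(66/101) = -1 → non-residue.
(89/101) = -1 → non-residue.
(96/101) = +1 → QR.
Total quadratic residues among the 7: 5.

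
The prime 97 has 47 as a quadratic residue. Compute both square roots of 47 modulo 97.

12, 85

97 ≡ 1 (mod 4), so we find a root by search.
Trying successive values, 12² = 144 ≡ 47 (mod 97). The other root is 97 − 12 = 85.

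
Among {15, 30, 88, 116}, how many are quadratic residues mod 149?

3

(15/149) = -1 → non-residue.
(30/149) = +1 → QR.
(88/149) = +1 → QR.
(116/149) = +1 → QR.
Total quadratic residues among the 4: 3.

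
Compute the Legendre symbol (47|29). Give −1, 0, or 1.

-1

Euler's criterion: (47/29) ≡ 18^14 (mod 29).
18^2 ≡ 5 (mod 29)
18^4 ≡ 25 (mod 29)
18^8 ≡ 16 (mod 29)
18^14 = 18^(8+4+2) ≡ 28 (mod 29).
Result is 28 ≡ −1, so (47/29) = −1.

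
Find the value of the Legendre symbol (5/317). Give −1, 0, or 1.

-1

Euler's criterion: (5/317) ≡ 5^158 (mod 317).
5^2 ≡ 25 (mod 317)
5^4 ≡ 308 (mod 317)
5^8 ≡ 81 (mod 317)
5^16 ≡ 221 (mod 317)
5^32 ≡ 23 (mod 317)
5^64 ≡ 212 (mod 317)
5^128 ≡ 247 (mod 317)
5^158 = 5^(128+16+8+4+2) ≡ 316 (mod 317).
Result is 316 ≡ −1, so (5/317) = −1.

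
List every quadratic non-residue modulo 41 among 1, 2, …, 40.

Square k = 1,…,20 (k and 41−k give the same square):
1²=1, 2²=4, 3²=9, 4²=16, 5²=25, 6²=36, 7²≡8, 8²≡23, 9²≡40, 10²≡18, 11²≡39, 12²≡21, 13²≡5, 14²≡32, 15²≡20, 16²≡10, 17²≡2, 18²≡37, 19²≡33, 20²≡31 (mod 41).
The residues are {1, 2, 4, 5, 8, 9, 10, 16, 18, 20, 21, 23, 25, 31, 32, 33, 36, 37, 39, 40}; the non-residues are the remaining 20 nonzero classes.

3, 6, 7, 11, 12, 13, 14, 15, 17, 19, 22, 24, 26, 27, 28, 29, 30, 34, 35, 38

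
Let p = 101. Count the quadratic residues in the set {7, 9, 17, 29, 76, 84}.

4

(7/101) = -1 → non-residue.
(9/101) = +1 → QR.
(17/101) = +1 → QR.
(29/101) = -1 → non-residue.
(76/101) = +1 → QR.
(84/101) = +1 → QR.
Total quadratic residues among the 6: 4.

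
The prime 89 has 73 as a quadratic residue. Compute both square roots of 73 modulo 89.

42, 47

89 ≡ 1 (mod 4), so we find a root by search.
Trying successive values, 42² = 1764 ≡ 73 (mod 89). The other root is 89 − 42 = 47.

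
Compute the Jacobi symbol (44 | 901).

Pull out 2^2: since 901 ≡ 5 (mod 8), (2/901) = -1, so (2/901)^2 = +1.
Reciprocity: 11 ≡ 3 and 901 ≡ 1 (mod 4), so (11/901) = +(901/11).
Reduce top mod 11: now compute (10/11).
Pull out 2: since 11 ≡ 3 (mod 8), (2/11) = -1.
Reciprocity: 5 ≡ 1 and 11 ≡ 3 (mod 4), so (5/11) = +(11/5).
Reduce top mod 5: now compute (1/5).
Reached (1/5) = 1. Collecting the sign flips along the way, the symbol is -1.

-1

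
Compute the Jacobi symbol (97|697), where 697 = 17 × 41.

Reciprocity: 97 ≡ 1 and 697 ≡ 1 (mod 4), so (97/697) = +(697/97).
Reduce top mod 97: now compute (18/97).
Pull out 2: since 97 ≡ 1 (mod 8), (2/97) = +1.
Reciprocity: 9 ≡ 1 and 97 ≡ 1 (mod 4), so (9/97) = +(97/9).
Reduce top mod 9: now compute (7/9).
Reciprocity: 7 ≡ 3 and 9 ≡ 1 (mod 4), so (7/9) = +(9/7).
Reduce top mod 7: now compute (2/7).
Pull out 2: since 7 ≡ 7 (mod 8), (2/7) = +1.
Reached (1/7) = 1. Collecting the sign flips along the way, the symbol is +1.

1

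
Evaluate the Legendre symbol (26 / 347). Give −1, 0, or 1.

Pull out 2: since 347 ≡ 3 (mod 8), (2/347) = -1.
Reciprocity: 13 ≡ 1 and 347 ≡ 3 (mod 4), so (13/347) = +(347/13).
Reduce top mod 13: now compute (9/13).
Reciprocity: 9 ≡ 1 and 13 ≡ 1 (mod 4), so (9/13) = +(13/9).
Reduce top mod 9: now compute (4/9).
Pull out 2^2: since 9 ≡ 1 (mod 8), (2/9) = +1, so (2/9)^2 = +1.
Reached (1/9) = 1. Collecting the sign flips along the way, the symbol is -1.

-1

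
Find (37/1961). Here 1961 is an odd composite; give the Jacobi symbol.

0

Reciprocity: 37 ≡ 1 and 1961 ≡ 1 (mod 4), so (37/1961) = +(1961/37).
Reduce top mod 37: now compute (0/37).
Top reduces to 0: gcd > 1, so the symbol is 0.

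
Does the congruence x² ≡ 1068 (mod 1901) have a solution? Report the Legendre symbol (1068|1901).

Pull out 2^2: since 1901 ≡ 5 (mod 8), (2/1901) = -1, so (2/1901)^2 = +1.
Reciprocity: 267 ≡ 3 and 1901 ≡ 1 (mod 4), so (267/1901) = +(1901/267).
Reduce top mod 267: now compute (32/267).
Pull out 2^5: since 267 ≡ 3 (mod 8), (2/267) = -1, so (2/267)^5 = -1.
Reached (1/267) = 1. Collecting the sign flips along the way, the symbol is -1.

-1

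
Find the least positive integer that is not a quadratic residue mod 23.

5

(2/23) = +1, so 2 is a residue.
(3/23) = +1, so 3 is a residue.
(4/23) = +1, so 4 is a residue.
(5/23) = −1, so 5 is the smallest positive non-residue mod 23.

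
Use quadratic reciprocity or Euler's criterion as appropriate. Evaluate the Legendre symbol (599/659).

-1

Euler's criterion: (599/659) ≡ 599^329 (mod 659).
599^2 ≡ 305 (mod 659)
599^4 ≡ 106 (mod 659)
599^8 ≡ 33 (mod 659)
599^16 ≡ 430 (mod 659)
599^32 ≡ 380 (mod 659)
599^64 ≡ 79 (mod 659)
599^128 ≡ 310 (mod 659)
599^256 ≡ 545 (mod 659)
599^329 = 599^(256+64+8+1) ≡ 658 (mod 659).
Result is 658 ≡ −1, so (599/659) = −1.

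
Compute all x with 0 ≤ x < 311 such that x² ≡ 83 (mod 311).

116, 195

Since 311 ≡ 3 (mod 4), a square root of 83 is 83^((311+1)/4) = 83^78 mod 311.
Repeated squaring: 83^2≡47, 83^4≡32, 83^8≡91, 83^16≡195, 83^32≡83, 83^64≡47 (mod 311).
83^78 = 83^(64+8+4+2) ≡ 195 (mod 311).
Check: 195² = 38025 ≡ 83 (mod 311). The two roots are 116 and 195.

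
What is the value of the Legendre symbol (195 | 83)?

First reduce: 195 ≡ 29 (mod 83).
Reciprocity: 29 ≡ 1 and 83 ≡ 3 (mod 4), so (29/83) = +(83/29).
Reduce top mod 29: now compute (25/29).
Reciprocity: 25 ≡ 1 and 29 ≡ 1 (mod 4), so (25/29) = +(29/25).
Reduce top mod 25: now compute (4/25).
Pull out 2^2: since 25 ≡ 1 (mod 8), (2/25) = +1, so (2/25)^2 = +1.
Reached (1/25) = 1. Collecting the sign flips along the way, the symbol is +1.

1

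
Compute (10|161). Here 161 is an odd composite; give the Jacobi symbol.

1

Pull out 2: since 161 ≡ 1 (mod 8), (2/161) = +1.
Reciprocity: 5 ≡ 1 and 161 ≡ 1 (mod 4), so (5/161) = +(161/5).
Reduce top mod 5: now compute (1/5).
Reached (1/5) = 1. Collecting the sign flips along the way, the symbol is +1.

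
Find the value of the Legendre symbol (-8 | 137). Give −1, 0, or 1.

1

First reduce: -8 ≡ 129 (mod 137).
Reciprocity: 129 ≡ 1 and 137 ≡ 1 (mod 4), so (129/137) = +(137/129).
Reduce top mod 129: now compute (8/129).
Pull out 2^3: since 129 ≡ 1 (mod 8), (2/129) = +1, so (2/129)^3 = +1.
Reached (1/129) = 1. Collecting the sign flips along the way, the symbol is +1.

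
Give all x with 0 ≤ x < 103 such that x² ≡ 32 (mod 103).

49, 54

Since 103 ≡ 3 (mod 4), a square root of 32 is 32^((103+1)/4) = 32^26 mod 103.
Repeated squaring: 32^2≡97, 32^4≡36, 32^8≡60, 32^16≡98 (mod 103).
32^26 = 32^(16+8+2) ≡ 49 (mod 103).
Check: 49² = 2401 ≡ 32 (mod 103). The two roots are 49 and 54.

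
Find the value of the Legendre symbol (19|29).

-1

Reciprocity: 19 ≡ 3 and 29 ≡ 1 (mod 4), so (19/29) = +(29/19).
Reduce top mod 19: now compute (10/19).
Pull out 2: since 19 ≡ 3 (mod 8), (2/19) = -1.
Reciprocity: 5 ≡ 1 and 19 ≡ 3 (mod 4), so (5/19) = +(19/5).
Reduce top mod 5: now compute (4/5).
Pull out 2^2: since 5 ≡ 5 (mod 8), (2/5) = -1, so (2/5)^2 = +1.
Reached (1/5) = 1. Collecting the sign flips along the way, the symbol is -1.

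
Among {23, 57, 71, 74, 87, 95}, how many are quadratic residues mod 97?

(23/97) = -1 → non-residue.
(57/97) = -1 → non-residue.
(71/97) = -1 → non-residue.
(74/97) = -1 → non-residue.
(87/97) = -1 → non-residue.
(95/97) = +1 → QR.
Total quadratic residues among the 6: 1.

1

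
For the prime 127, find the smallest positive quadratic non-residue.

3

(2/127) = +1, so 2 is a residue.
(3/127) = −1, so 3 is the smallest positive non-residue mod 127.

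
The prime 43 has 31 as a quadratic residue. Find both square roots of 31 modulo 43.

Since 43 ≡ 3 (mod 4), a square root of 31 is 31^((43+1)/4) = 31^11 mod 43.
Repeated squaring: 31^2≡15, 31^4≡10, 31^8≡14 (mod 43).
31^11 = 31^(8+2+1) ≡ 17 (mod 43).
Check: 17² = 289 ≡ 31 (mod 43). The two roots are 17 and 26.

17, 26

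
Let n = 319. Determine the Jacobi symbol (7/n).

Reciprocity: 7 ≡ 3 and 319 ≡ 3 (mod 4), so (7/319) = −(319/7).
Reduce top mod 7: now compute (4/7).
Pull out 2^2: since 7 ≡ 7 (mod 8), (2/7) = +1, so (2/7)^2 = +1.
Reached (1/7) = 1. Collecting the sign flips along the way, the symbol is -1.

-1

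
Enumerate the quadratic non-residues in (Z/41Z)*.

Square k = 1,…,20 (k and 41−k give the same square):
1²=1, 2²=4, 3²=9, 4²=16, 5²=25, 6²=36, 7²≡8, 8²≡23, 9²≡40, 10²≡18, 11²≡39, 12²≡21, 13²≡5, 14²≡32, 15²≡20, 16²≡10, 17²≡2, 18²≡37, 19²≡33, 20²≡31 (mod 41).
The residues are {1, 2, 4, 5, 8, 9, 10, 16, 18, 20, 21, 23, 25, 31, 32, 33, 36, 37, 39, 40}; the non-residues are the remaining 20 nonzero classes.

3,6,7,11,12,13,14,15,17,19,22,24,26,27,28,29,30,34,35,38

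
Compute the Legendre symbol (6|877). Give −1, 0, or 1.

Pull out 2: since 877 ≡ 5 (mod 8), (2/877) = -1.
Reciprocity: 3 ≡ 3 and 877 ≡ 1 (mod 4), so (3/877) = +(877/3).
Reduce top mod 3: now compute (1/3).
Reached (1/3) = 1. Collecting the sign flips along the way, the symbol is -1.

-1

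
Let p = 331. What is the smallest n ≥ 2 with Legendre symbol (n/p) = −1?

2

(2/331) = −1, so 2 is the smallest positive non-residue mod 331.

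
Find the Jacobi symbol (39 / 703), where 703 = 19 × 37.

-1

Reciprocity: 39 ≡ 3 and 703 ≡ 3 (mod 4), so (39/703) = −(703/39).
Reduce top mod 39: now compute (1/39).
Reached (1/39) = 1. Collecting the sign flips along the way, the symbol is -1.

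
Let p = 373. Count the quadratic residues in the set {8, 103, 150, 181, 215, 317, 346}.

(8/373) = -1 → non-residue.
(103/373) = +1 → QR.
(150/373) = -1 → non-residue.
(181/373) = +1 → QR.
(215/373) = +1 → QR.
(317/373) = -1 → non-residue.
(346/373) = +1 → QR.
Total quadratic residues among the 7: 4.

4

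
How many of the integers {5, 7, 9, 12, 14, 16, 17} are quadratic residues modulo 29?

4

(5/29) = +1 → QR.
(7/29) = +1 → QR.
(9/29) = +1 → QR.
(12/29) = -1 → non-residue.
(14/29) = -1 → non-residue.
(16/29) = +1 → QR.
(17/29) = -1 → non-residue.
Total quadratic residues among the 7: 4.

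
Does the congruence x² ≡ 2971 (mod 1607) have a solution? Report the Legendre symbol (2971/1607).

-1

First reduce: 2971 ≡ 1364 (mod 1607).
Pull out 2^2: since 1607 ≡ 7 (mod 8), (2/1607) = +1, so (2/1607)^2 = +1.
Reciprocity: 341 ≡ 1 and 1607 ≡ 3 (mod 4), so (341/1607) = +(1607/341).
Reduce top mod 341: now compute (243/341).
Reciprocity: 243 ≡ 3 and 341 ≡ 1 (mod 4), so (243/341) = +(341/243).
Reduce top mod 243: now compute (98/243).
Pull out 2: since 243 ≡ 3 (mod 8), (2/243) = -1.
Reciprocity: 49 ≡ 1 and 243 ≡ 3 (mod 4), so (49/243) = +(243/49).
Reduce top mod 49: now compute (47/49).
Reciprocity: 47 ≡ 3 and 49 ≡ 1 (mod 4), so (47/49) = +(49/47).
Reduce top mod 47: now compute (2/47).
Pull out 2: since 47 ≡ 7 (mod 8), (2/47) = +1.
Reached (1/47) = 1. Collecting the sign flips along the way, the symbol is -1.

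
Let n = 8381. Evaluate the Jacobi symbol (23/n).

Reciprocity: 23 ≡ 3 and 8381 ≡ 1 (mod 4), so (23/8381) = +(8381/23).
Reduce top mod 23: now compute (9/23).
Reciprocity: 9 ≡ 1 and 23 ≡ 3 (mod 4), so (9/23) = +(23/9).
Reduce top mod 9: now compute (5/9).
Reciprocity: 5 ≡ 1 and 9 ≡ 1 (mod 4), so (5/9) = +(9/5).
Reduce top mod 5: now compute (4/5).
Pull out 2^2: since 5 ≡ 5 (mod 8), (2/5) = -1, so (2/5)^2 = +1.
Reached (1/5) = 1. Collecting the sign flips along the way, the symbol is +1.

1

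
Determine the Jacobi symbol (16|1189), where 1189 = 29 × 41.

1

Pull out 2^4: since 1189 ≡ 5 (mod 8), (2/1189) = -1, so (2/1189)^4 = +1.
Reached (1/1189) = 1. Collecting the sign flips along the way, the symbol is +1.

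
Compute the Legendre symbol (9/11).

Reciprocity: 9 ≡ 1 and 11 ≡ 3 (mod 4), so (9/11) = +(11/9).
Reduce top mod 9: now compute (2/9).
Pull out 2: since 9 ≡ 1 (mod 8), (2/9) = +1.
Reached (1/9) = 1. Collecting the sign flips along the way, the symbol is +1.

1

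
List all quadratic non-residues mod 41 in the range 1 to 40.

3, 6, 7, 11, 12, 13, 14, 15, 17, 19, 22, 24, 26, 27, 28, 29, 30, 34, 35, 38

Square k = 1,…,20 (k and 41−k give the same square):
1²=1, 2²=4, 3²=9, 4²=16, 5²=25, 6²=36, 7²≡8, 8²≡23, 9²≡40, 10²≡18, 11²≡39, 12²≡21, 13²≡5, 14²≡32, 15²≡20, 16²≡10, 17²≡2, 18²≡37, 19²≡33, 20²≡31 (mod 41).
The residues are {1, 2, 4, 5, 8, 9, 10, 16, 18, 20, 21, 23, 25, 31, 32, 33, 36, 37, 39, 40}; the non-residues are the remaining 20 nonzero classes.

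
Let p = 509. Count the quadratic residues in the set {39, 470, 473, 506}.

(39/509) = +1 → QR.
(470/509) = +1 → QR.
(473/509) = +1 → QR.
(506/509) = -1 → non-residue.
Total quadratic residues among the 4: 3.

3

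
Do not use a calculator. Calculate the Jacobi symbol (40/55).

0

Pull out 2^3: since 55 ≡ 7 (mod 8), (2/55) = +1, so (2/55)^3 = +1.
Reciprocity: 5 ≡ 1 and 55 ≡ 3 (mod 4), so (5/55) = +(55/5).
Reduce top mod 5: now compute (0/5).
Top reduces to 0: gcd > 1, so the symbol is 0.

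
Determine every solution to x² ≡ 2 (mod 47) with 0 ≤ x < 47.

Since 47 ≡ 3 (mod 4), a square root of 2 is 2^((47+1)/4) = 2^12 mod 47.
Repeated squaring: 2^2≡4, 2^4≡16, 2^8≡21 (mod 47).
2^12 = 2^(8+4) ≡ 7 (mod 47).
Check: 7² = 49 ≡ 2 (mod 47). The two roots are 7 and 40.

7, 40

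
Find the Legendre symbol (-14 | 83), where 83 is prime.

Euler's criterion: (-14/83) ≡ 69^41 (mod 83).
69^2 ≡ 30 (mod 83)
69^4 ≡ 70 (mod 83)
69^8 ≡ 3 (mod 83)
69^16 ≡ 9 (mod 83)
69^32 ≡ 81 (mod 83)
69^41 = 69^(32+8+1) ≡ 1 (mod 83).
Result is 1, so (-14/83) = 1.

1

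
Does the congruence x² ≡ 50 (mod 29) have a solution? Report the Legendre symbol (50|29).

Euler's criterion: (50/29) ≡ 21^14 (mod 29).
21^2 ≡ 6 (mod 29)
21^4 ≡ 7 (mod 29)
21^8 ≡ 20 (mod 29)
21^14 = 21^(8+4+2) ≡ 28 (mod 29).
Result is 28 ≡ −1, so (50/29) = −1.

-1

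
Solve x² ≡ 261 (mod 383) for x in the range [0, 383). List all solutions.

89, 294

Since 383 ≡ 3 (mod 4), a square root of 261 is 261^((383+1)/4) = 261^96 mod 383.
Repeated squaring: 261^2≡330, 261^4≡128, 261^8≡298, 261^16≡331, 261^32≡23, 261^64≡146 (mod 383).
261^96 = 261^(64+32) ≡ 294 (mod 383).
Check: 294² = 86436 ≡ 261 (mod 383). The two roots are 89 and 294.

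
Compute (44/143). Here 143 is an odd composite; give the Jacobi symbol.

Pull out 2^2: since 143 ≡ 7 (mod 8), (2/143) = +1, so (2/143)^2 = +1.
Reciprocity: 11 ≡ 3 and 143 ≡ 3 (mod 4), so (11/143) = −(143/11).
Reduce top mod 11: now compute (0/11).
Top reduces to 0: gcd > 1, so the symbol is 0.

0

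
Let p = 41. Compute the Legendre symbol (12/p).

Pull out 2^2: since 41 ≡ 1 (mod 8), (2/41) = +1, so (2/41)^2 = +1.
Reciprocity: 3 ≡ 3 and 41 ≡ 1 (mod 4), so (3/41) = +(41/3).
Reduce top mod 3: now compute (2/3).
Pull out 2: since 3 ≡ 3 (mod 8), (2/3) = -1.
Reached (1/3) = 1. Collecting the sign flips along the way, the symbol is -1.

-1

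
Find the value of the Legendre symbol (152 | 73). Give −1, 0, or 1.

First reduce: 152 ≡ 6 (mod 73).
Pull out 2: since 73 ≡ 1 (mod 8), (2/73) = +1.
Reciprocity: 3 ≡ 3 and 73 ≡ 1 (mod 4), so (3/73) = +(73/3).
Reduce top mod 3: now compute (1/3).
Reached (1/3) = 1. Collecting the sign flips along the way, the symbol is +1.

1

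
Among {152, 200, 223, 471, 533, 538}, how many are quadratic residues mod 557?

(152/557) = -1 → non-residue.
(200/557) = -1 → non-residue.
(223/557) = -1 → non-residue.
(471/557) = -1 → non-residue.
(533/557) = +1 → QR.
(538/557) = +1 → QR.
Total quadratic residues among the 6: 2.

2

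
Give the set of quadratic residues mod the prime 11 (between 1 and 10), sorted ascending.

1, 3, 4, 5, 9

Square k = 1,…,5 (k and 11−k give the same square):
1²=1, 2²=4, 3²=9, 4²≡5, 5²≡3 (mod 11).
So the quadratic residues mod 11 are {1, 3, 4, 5, 9}.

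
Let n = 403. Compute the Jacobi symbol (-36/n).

-1

First reduce: -36 ≡ 367 (mod 403).
Reciprocity: 367 ≡ 3 and 403 ≡ 3 (mod 4), so (367/403) = −(403/367).
Reduce top mod 367: now compute (36/367).
Pull out 2^2: since 367 ≡ 7 (mod 8), (2/367) = +1, so (2/367)^2 = +1.
Reciprocity: 9 ≡ 1 and 367 ≡ 3 (mod 4), so (9/367) = +(367/9).
Reduce top mod 9: now compute (7/9).
Reciprocity: 7 ≡ 3 and 9 ≡ 1 (mod 4), so (7/9) = +(9/7).
Reduce top mod 7: now compute (2/7).
Pull out 2: since 7 ≡ 7 (mod 8), (2/7) = +1.
Reached (1/7) = 1. Collecting the sign flips along the way, the symbol is -1.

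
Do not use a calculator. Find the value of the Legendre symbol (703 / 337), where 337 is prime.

-1

First reduce: 703 ≡ 29 (mod 337).
Reciprocity: 29 ≡ 1 and 337 ≡ 1 (mod 4), so (29/337) = +(337/29).
Reduce top mod 29: now compute (18/29).
Pull out 2: since 29 ≡ 5 (mod 8), (2/29) = -1.
Reciprocity: 9 ≡ 1 and 29 ≡ 1 (mod 4), so (9/29) = +(29/9).
Reduce top mod 9: now compute (2/9).
Pull out 2: since 9 ≡ 1 (mod 8), (2/9) = +1.
Reached (1/9) = 1. Collecting the sign flips along the way, the symbol is -1.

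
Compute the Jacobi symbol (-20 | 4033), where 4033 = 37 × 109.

-1

First reduce: -20 ≡ 4013 (mod 4033).
Reciprocity: 4013 ≡ 1 and 4033 ≡ 1 (mod 4), so (4013/4033) = +(4033/4013).
Reduce top mod 4013: now compute (20/4013).
Pull out 2^2: since 4013 ≡ 5 (mod 8), (2/4013) = -1, so (2/4013)^2 = +1.
Reciprocity: 5 ≡ 1 and 4013 ≡ 1 (mod 4), so (5/4013) = +(4013/5).
Reduce top mod 5: now compute (3/5).
Reciprocity: 3 ≡ 3 and 5 ≡ 1 (mod 4), so (3/5) = +(5/3).
Reduce top mod 3: now compute (2/3).
Pull out 2: since 3 ≡ 3 (mod 8), (2/3) = -1.
Reached (1/3) = 1. Collecting the sign flips along the way, the symbol is -1.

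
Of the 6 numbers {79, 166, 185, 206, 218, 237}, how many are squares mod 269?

(79/269) = +1 → QR.
(166/269) = +1 → QR.
(185/269) = +1 → QR.
(206/269) = -1 → non-residue.
(218/269) = +1 → QR.
(237/269) = -1 → non-residue.
Total quadratic residues among the 6: 4.

4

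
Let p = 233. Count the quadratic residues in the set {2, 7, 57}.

(2/233) = +1 → QR.
(7/233) = +1 → QR.
(57/233) = -1 → non-residue.
Total quadratic residues among the 3: 2.

2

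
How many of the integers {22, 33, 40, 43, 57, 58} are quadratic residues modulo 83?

2

(22/83) = -1 → non-residue.
(33/83) = +1 → QR.
(40/83) = +1 → QR.
(43/83) = -1 → non-residue.
(57/83) = -1 → non-residue.
(58/83) = -1 → non-residue.
Total quadratic residues among the 6: 2.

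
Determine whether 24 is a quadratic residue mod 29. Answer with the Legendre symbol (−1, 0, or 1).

1

Pull out 2^3: since 29 ≡ 5 (mod 8), (2/29) = -1, so (2/29)^3 = -1.
Reciprocity: 3 ≡ 3 and 29 ≡ 1 (mod 4), so (3/29) = +(29/3).
Reduce top mod 3: now compute (2/3).
Pull out 2: since 3 ≡ 3 (mod 8), (2/3) = -1.
Reached (1/3) = 1. Collecting the sign flips along the way, the symbol is +1.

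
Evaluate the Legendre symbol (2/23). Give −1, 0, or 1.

1

Pull out 2: since 23 ≡ 7 (mod 8), (2/23) = +1.
Reached (1/23) = 1. Collecting the sign flips along the way, the symbol is +1.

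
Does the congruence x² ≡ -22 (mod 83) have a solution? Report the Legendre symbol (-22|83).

First reduce: -22 ≡ 61 (mod 83).
Reciprocity: 61 ≡ 1 and 83 ≡ 3 (mod 4), so (61/83) = +(83/61).
Reduce top mod 61: now compute (22/61).
Pull out 2: since 61 ≡ 5 (mod 8), (2/61) = -1.
Reciprocity: 11 ≡ 3 and 61 ≡ 1 (mod 4), so (11/61) = +(61/11).
Reduce top mod 11: now compute (6/11).
Pull out 2: since 11 ≡ 3 (mod 8), (2/11) = -1.
Reciprocity: 3 ≡ 3 and 11 ≡ 3 (mod 4), so (3/11) = −(11/3).
Reduce top mod 3: now compute (2/3).
Pull out 2: since 3 ≡ 3 (mod 8), (2/3) = -1.
Reached (1/3) = 1. Collecting the sign flips along the way, the symbol is +1.

1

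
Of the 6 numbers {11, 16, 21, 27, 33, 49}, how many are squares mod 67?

(11/67) = -1 → non-residue.
(16/67) = +1 → QR.
(21/67) = +1 → QR.
(27/67) = -1 → non-residue.
(33/67) = +1 → QR.
(49/67) = +1 → QR.
Total quadratic residues among the 6: 4.

4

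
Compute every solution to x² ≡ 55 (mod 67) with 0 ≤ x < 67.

16, 51

Since 67 ≡ 3 (mod 4), a square root of 55 is 55^((67+1)/4) = 55^17 mod 67.
Repeated squaring: 55^2≡10, 55^4≡33, 55^8≡17, 55^16≡21 (mod 67).
55^17 = 55^(16+1) ≡ 16 (mod 67).
Check: 16² = 256 ≡ 55 (mod 67). The two roots are 16 and 51.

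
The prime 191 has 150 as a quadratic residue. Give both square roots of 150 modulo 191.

36, 155

Since 191 ≡ 3 (mod 4), a square root of 150 is 150^((191+1)/4) = 150^48 mod 191.
Repeated squaring: 150^2≡153, 150^4≡107, 150^8≡180, 150^16≡121, 150^32≡125 (mod 191).
150^48 = 150^(32+16) ≡ 36 (mod 191).
Check: 36² = 1296 ≡ 150 (mod 191). The two roots are 36 and 155.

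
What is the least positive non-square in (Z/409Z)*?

(2/409) = +1, so 2 is a residue.
(3/409) = +1, so 3 is a residue.
(4/409) = +1, so 4 is a residue.
(5/409) = +1, so 5 is a residue.
(6/409) = +1, so 6 is a residue.
(7/409) = −1, so 7 is the smallest positive non-residue mod 409.

7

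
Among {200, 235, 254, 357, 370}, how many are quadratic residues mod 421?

(200/421) = -1 → non-residue.
(235/421) = -1 → non-residue.
(254/421) = +1 → QR.
(357/421) = +1 → QR.
(370/421) = +1 → QR.
Total quadratic residues among the 5: 3.

3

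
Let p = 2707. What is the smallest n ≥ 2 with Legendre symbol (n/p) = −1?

(2/2707) = −1, so 2 is the smallest positive non-residue mod 2707.

2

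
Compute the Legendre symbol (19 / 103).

Euler's criterion: (19/103) ≡ 19^51 (mod 103).
19^2 ≡ 52 (mod 103)
19^4 ≡ 26 (mod 103)
19^8 ≡ 58 (mod 103)
19^16 ≡ 68 (mod 103)
19^32 ≡ 92 (mod 103)
19^51 = 19^(32+16+2+1) ≡ 1 (mod 103).
Result is 1, so (19/103) = 1.

1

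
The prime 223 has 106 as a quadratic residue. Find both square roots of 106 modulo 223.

Since 223 ≡ 3 (mod 4), a square root of 106 is 106^((223+1)/4) = 106^56 mod 223.
Repeated squaring: 106^2≡86, 106^4≡37, 106^8≡31, 106^16≡69, 106^32≡78 (mod 223).
106^56 = 106^(32+16+8) ≡ 38 (mod 223).
Check: 38² = 1444 ≡ 106 (mod 223). The two roots are 38 and 185.

38, 185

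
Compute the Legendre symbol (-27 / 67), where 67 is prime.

1

First reduce: -27 ≡ 40 (mod 67).
Pull out 2^3: since 67 ≡ 3 (mod 8), (2/67) = -1, so (2/67)^3 = -1.
Reciprocity: 5 ≡ 1 and 67 ≡ 3 (mod 4), so (5/67) = +(67/5).
Reduce top mod 5: now compute (2/5).
Pull out 2: since 5 ≡ 5 (mod 8), (2/5) = -1.
Reached (1/5) = 1. Collecting the sign flips along the way, the symbol is +1.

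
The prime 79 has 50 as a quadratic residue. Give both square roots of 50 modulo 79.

34, 45

Since 79 ≡ 3 (mod 4), a square root of 50 is 50^((79+1)/4) = 50^20 mod 79.
Repeated squaring: 50^2≡51, 50^4≡73, 50^8≡36, 50^16≡32 (mod 79).
50^20 = 50^(16+4) ≡ 45 (mod 79).
Check: 45² = 2025 ≡ 50 (mod 79). The two roots are 34 and 45.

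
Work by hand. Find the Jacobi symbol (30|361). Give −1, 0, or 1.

1

Pull out 2: since 361 ≡ 1 (mod 8), (2/361) = +1.
Reciprocity: 15 ≡ 3 and 361 ≡ 1 (mod 4), so (15/361) = +(361/15).
Reduce top mod 15: now compute (1/15).
Reached (1/15) = 1. Collecting the sign flips along the way, the symbol is +1.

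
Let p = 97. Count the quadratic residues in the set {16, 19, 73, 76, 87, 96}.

(16/97) = +1 → QR.
(19/97) = -1 → non-residue.
(73/97) = +1 → QR.
(76/97) = -1 → non-residue.
(87/97) = -1 → non-residue.
(96/97) = +1 → QR.
Total quadratic residues among the 6: 3.

3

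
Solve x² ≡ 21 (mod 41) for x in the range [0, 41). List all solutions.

12, 29

41 ≡ 1 (mod 4), so we find a root by search.
Trying successive values, 12² = 144 ≡ 21 (mod 41). The other root is 41 − 12 = 29.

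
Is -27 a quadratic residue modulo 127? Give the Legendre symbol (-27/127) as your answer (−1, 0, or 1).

1

Euler's criterion: (-27/127) ≡ 100^63 (mod 127).
100^2 ≡ 94 (mod 127)
100^4 ≡ 73 (mod 127)
100^8 ≡ 122 (mod 127)
100^16 ≡ 25 (mod 127)
100^32 ≡ 117 (mod 127)
100^63 = 100^(32+16+8+4+2+1) ≡ 1 (mod 127).
Result is 1, so (-27/127) = 1.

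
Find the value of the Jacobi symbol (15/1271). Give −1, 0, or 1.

Reciprocity: 15 ≡ 3 and 1271 ≡ 3 (mod 4), so (15/1271) = −(1271/15).
Reduce top mod 15: now compute (11/15).
Reciprocity: 11 ≡ 3 and 15 ≡ 3 (mod 4), so (11/15) = −(15/11).
Reduce top mod 11: now compute (4/11).
Pull out 2^2: since 11 ≡ 3 (mod 8), (2/11) = -1, so (2/11)^2 = +1.
Reached (1/11) = 1. Collecting the sign flips along the way, the symbol is +1.

1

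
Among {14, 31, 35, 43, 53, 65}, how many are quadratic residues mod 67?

3

(14/67) = +1 → QR.
(31/67) = -1 → non-residue.
(35/67) = +1 → QR.
(43/67) = -1 → non-residue.
(53/67) = -1 → non-residue.
(65/67) = +1 → QR.
Total quadratic residues among the 6: 3.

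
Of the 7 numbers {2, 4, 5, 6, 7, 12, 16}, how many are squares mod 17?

3

(2/17) = +1 → QR.
(4/17) = +1 → QR.
(5/17) = -1 → non-residue.
(6/17) = -1 → non-residue.
(7/17) = -1 → non-residue.
(12/17) = -1 → non-residue.
(16/17) = +1 → QR.
Total quadratic residues among the 7: 3.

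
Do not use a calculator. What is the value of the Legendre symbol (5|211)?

1

Reciprocity: 5 ≡ 1 and 211 ≡ 3 (mod 4), so (5/211) = +(211/5).
Reduce top mod 5: now compute (1/5).
Reached (1/5) = 1. Collecting the sign flips along the way, the symbol is +1.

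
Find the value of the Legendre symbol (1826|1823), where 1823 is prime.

1

First reduce: 1826 ≡ 3 (mod 1823).
Reciprocity: 3 ≡ 3 and 1823 ≡ 3 (mod 4), so (3/1823) = −(1823/3).
Reduce top mod 3: now compute (2/3).
Pull out 2: since 3 ≡ 3 (mod 8), (2/3) = -1.
Reached (1/3) = 1. Collecting the sign flips along the way, the symbol is +1.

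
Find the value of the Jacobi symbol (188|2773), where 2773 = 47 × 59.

0

Pull out 2^2: since 2773 ≡ 5 (mod 8), (2/2773) = -1, so (2/2773)^2 = +1.
Reciprocity: 47 ≡ 3 and 2773 ≡ 1 (mod 4), so (47/2773) = +(2773/47).
Reduce top mod 47: now compute (0/47).
Top reduces to 0: gcd > 1, so the symbol is 0.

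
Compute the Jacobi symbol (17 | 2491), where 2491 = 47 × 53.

Reciprocity: 17 ≡ 1 and 2491 ≡ 3 (mod 4), so (17/2491) = +(2491/17).
Reduce top mod 17: now compute (9/17).
Reciprocity: 9 ≡ 1 and 17 ≡ 1 (mod 4), so (9/17) = +(17/9).
Reduce top mod 9: now compute (8/9).
Pull out 2^3: since 9 ≡ 1 (mod 8), (2/9) = +1, so (2/9)^3 = +1.
Reached (1/9) = 1. Collecting the sign flips along the way, the symbol is +1.

1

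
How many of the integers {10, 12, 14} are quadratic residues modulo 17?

0

(10/17) = -1 → non-residue.
(12/17) = -1 → non-residue.
(14/17) = -1 → non-residue.
Total quadratic residues among the 3: 0.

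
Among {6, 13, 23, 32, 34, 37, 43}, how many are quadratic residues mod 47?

(6/47) = +1 → QR.
(13/47) = -1 → non-residue.
(23/47) = -1 → non-residue.
(32/47) = +1 → QR.
(34/47) = +1 → QR.
(37/47) = +1 → QR.
(43/47) = -1 → non-residue.
Total quadratic residues among the 7: 4.

4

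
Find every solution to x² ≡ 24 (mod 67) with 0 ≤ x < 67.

15, 52

Since 67 ≡ 3 (mod 4), a square root of 24 is 24^((67+1)/4) = 24^17 mod 67.
Repeated squaring: 24^2≡40, 24^4≡59, 24^8≡64, 24^16≡9 (mod 67).
24^17 = 24^(16+1) ≡ 15 (mod 67).
Check: 15² = 225 ≡ 24 (mod 67). The two roots are 15 and 52.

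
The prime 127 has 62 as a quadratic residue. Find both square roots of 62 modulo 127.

Since 127 ≡ 3 (mod 4), a square root of 62 is 62^((127+1)/4) = 62^32 mod 127.
Repeated squaring: 62^2≡34, 62^4≡13, 62^8≡42, 62^16≡113, 62^32≡69 (mod 127).
62^32 = 62^(32) ≡ 69 (mod 127).
Check: 69² = 4761 ≡ 62 (mod 127). The two roots are 58 and 69.

58, 69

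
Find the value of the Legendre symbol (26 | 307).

Euler's criterion: (26/307) ≡ 26^153 (mod 307).
26^2 ≡ 62 (mod 307)
26^4 ≡ 160 (mod 307)
26^8 ≡ 119 (mod 307)
26^16 ≡ 39 (mod 307)
26^32 ≡ 293 (mod 307)
26^64 ≡ 196 (mod 307)
26^128 ≡ 41 (mod 307)
26^153 = 26^(128+16+8+1) ≡ 1 (mod 307).
Result is 1, so (26/307) = 1.

1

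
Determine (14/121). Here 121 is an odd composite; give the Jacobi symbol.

1

Pull out 2: since 121 ≡ 1 (mod 8), (2/121) = +1.
Reciprocity: 7 ≡ 3 and 121 ≡ 1 (mod 4), so (7/121) = +(121/7).
Reduce top mod 7: now compute (2/7).
Pull out 2: since 7 ≡ 7 (mod 8), (2/7) = +1.
Reached (1/7) = 1. Collecting the sign flips along the way, the symbol is +1.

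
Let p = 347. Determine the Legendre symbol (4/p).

Pull out 2^2: since 347 ≡ 3 (mod 8), (2/347) = -1, so (2/347)^2 = +1.
Reached (1/347) = 1. Collecting the sign flips along the way, the symbol is +1.

1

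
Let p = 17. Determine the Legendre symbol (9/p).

1

Euler's criterion: (9/17) ≡ 9^8 (mod 17).
9^2 ≡ 13 (mod 17)
9^4 ≡ 16 (mod 17)
9^8 ≡ 1 (mod 17)
9^8 = 9^(8) ≡ 1 (mod 17).
Result is 1, so (9/17) = 1.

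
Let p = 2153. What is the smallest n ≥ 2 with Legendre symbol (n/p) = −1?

3

(2/2153) = +1, so 2 is a residue.
(3/2153) = −1, so 3 is the smallest positive non-residue mod 2153.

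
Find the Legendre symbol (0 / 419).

0

Top reduces to 0: gcd > 1, so the symbol is 0.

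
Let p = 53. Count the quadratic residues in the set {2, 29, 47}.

2

(2/53) = -1 → non-residue.
(29/53) = +1 → QR.
(47/53) = +1 → QR.
Total quadratic residues among the 3: 2.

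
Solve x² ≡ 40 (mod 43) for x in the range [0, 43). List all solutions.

13, 30

Since 43 ≡ 3 (mod 4), a square root of 40 is 40^((43+1)/4) = 40^11 mod 43.
Repeated squaring: 40^2≡9, 40^4≡38, 40^8≡25 (mod 43).
40^11 = 40^(8+2+1) ≡ 13 (mod 43).
Check: 13² = 169 ≡ 40 (mod 43). The two roots are 13 and 30.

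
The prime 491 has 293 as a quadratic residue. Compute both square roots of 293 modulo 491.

Since 491 ≡ 3 (mod 4), a square root of 293 is 293^((491+1)/4) = 293^123 mod 491.
Repeated squaring: 293^2≡415, 293^4≡375, 293^8≡199, 293^16≡321, 293^32≡422, 293^64≡342 (mod 491).
293^123 = 293^(64+32+16+8+2+1) ≡ 463 (mod 491).
Check: 463² = 214369 ≡ 293 (mod 491). The two roots are 28 and 463.

28, 463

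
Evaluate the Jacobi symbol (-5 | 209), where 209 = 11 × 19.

1

First reduce: -5 ≡ 204 (mod 209).
Pull out 2^2: since 209 ≡ 1 (mod 8), (2/209) = +1, so (2/209)^2 = +1.
Reciprocity: 51 ≡ 3 and 209 ≡ 1 (mod 4), so (51/209) = +(209/51).
Reduce top mod 51: now compute (5/51).
Reciprocity: 5 ≡ 1 and 51 ≡ 3 (mod 4), so (5/51) = +(51/5).
Reduce top mod 5: now compute (1/5).
Reached (1/5) = 1. Collecting the sign flips along the way, the symbol is +1.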